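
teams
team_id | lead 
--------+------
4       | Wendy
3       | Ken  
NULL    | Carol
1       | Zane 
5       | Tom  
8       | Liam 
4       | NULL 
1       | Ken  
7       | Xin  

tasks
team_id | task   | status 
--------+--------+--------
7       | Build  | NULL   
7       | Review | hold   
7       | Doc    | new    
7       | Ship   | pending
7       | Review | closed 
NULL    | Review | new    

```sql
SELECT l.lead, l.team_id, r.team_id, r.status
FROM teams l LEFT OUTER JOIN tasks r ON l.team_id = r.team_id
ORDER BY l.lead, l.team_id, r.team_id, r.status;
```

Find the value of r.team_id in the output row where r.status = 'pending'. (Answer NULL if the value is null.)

LEFT JOIN keeps every row from `teams`; unmatched rows get NULL for `tasks`'s columns.
Matching on l.team_id = r.team_id. A NULL in a compared column never satisfies the condition.
- team_id=4: no r row matches, row kept with r columns NULL.
- team_id=3: no r row matches, row kept with r columns NULL.
- team_id=NULL: no r row matches, row kept with r columns NULL.
- team_id=1: no r row matches, row kept with r columns NULL.
- team_id=5: no r row matches, row kept with r columns NULL.
- team_id=8: no r row matches, row kept with r columns NULL.
- team_id=4: no r row matches, row kept with r columns NULL.
- team_id=1: no r row matches, row kept with r columns NULL.
- team_id=7: 5 matching r row(s), so 5 row(s) emitted.

7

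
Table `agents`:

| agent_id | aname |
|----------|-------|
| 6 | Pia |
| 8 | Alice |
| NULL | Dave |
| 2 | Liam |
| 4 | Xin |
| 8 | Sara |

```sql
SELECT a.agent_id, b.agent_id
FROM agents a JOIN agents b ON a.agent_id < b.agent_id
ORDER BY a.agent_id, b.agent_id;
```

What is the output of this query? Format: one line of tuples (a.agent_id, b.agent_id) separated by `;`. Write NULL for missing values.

INNER JOIN keeps only pairs where the ON condition holds.
Matching on a.agent_id < b.agent_id. A NULL in a compared column never satisfies the condition.
Matched pairs: 9.

(2, 4); (2, 6); (2, 8); (2, 8); (4, 6); (4, 8); (4, 8); (6, 8); (6, 8)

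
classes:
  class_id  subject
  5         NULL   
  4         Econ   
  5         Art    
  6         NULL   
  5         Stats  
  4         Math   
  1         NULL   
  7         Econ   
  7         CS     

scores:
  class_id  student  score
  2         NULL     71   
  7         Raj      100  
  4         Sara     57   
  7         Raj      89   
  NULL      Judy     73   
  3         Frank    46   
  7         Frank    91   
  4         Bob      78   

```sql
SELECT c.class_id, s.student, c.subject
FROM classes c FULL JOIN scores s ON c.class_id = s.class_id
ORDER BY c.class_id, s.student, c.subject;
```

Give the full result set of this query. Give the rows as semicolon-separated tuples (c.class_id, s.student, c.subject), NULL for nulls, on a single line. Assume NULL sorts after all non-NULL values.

FULL OUTER JOIN keeps every row from both sides; unmatched rows get NULL for the other side's columns.
Matching on c.class_id = s.class_id. A NULL in a compared column never satisfies the condition.
Matched pairs: 10; unmatched c rows kept: 5; unmatched s rows kept: 3.

(1, NULL, NULL); (4, Bob, Econ); (4, Bob, Math); (4, Sara, Econ); (4, Sara, Math); (5, NULL, Art); (5, NULL, Stats); (5, NULL, NULL); (6, NULL, NULL); (7, Frank, CS); (7, Frank, Econ); (7, Raj, CS); (7, Raj, CS); (7, Raj, Econ); (7, Raj, Econ); (NULL, Frank, NULL); (NULL, Judy, NULL); (NULL, NULL, NULL)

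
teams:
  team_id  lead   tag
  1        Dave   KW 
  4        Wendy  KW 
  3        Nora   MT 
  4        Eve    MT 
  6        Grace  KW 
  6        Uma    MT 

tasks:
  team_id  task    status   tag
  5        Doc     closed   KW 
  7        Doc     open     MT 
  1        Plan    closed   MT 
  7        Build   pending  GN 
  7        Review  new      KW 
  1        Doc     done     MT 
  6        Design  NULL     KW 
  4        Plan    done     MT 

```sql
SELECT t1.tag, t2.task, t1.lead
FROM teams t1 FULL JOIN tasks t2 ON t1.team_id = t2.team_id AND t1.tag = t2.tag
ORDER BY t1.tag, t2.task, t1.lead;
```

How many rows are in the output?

12

FULL OUTER JOIN keeps every row from both sides; unmatched rows get NULL for the other side's columns.
Matching on t1.team_id = t2.team_id AND t1.tag = t2.tag.
- team_id=1, tag=KW: no t2 row matches, row kept with t2 columns NULL.
- team_id=4, tag=KW: no t2 row matches, row kept with t2 columns NULL.
- team_id=3, tag=MT: no t2 row matches, row kept with t2 columns NULL.
- team_id=4, tag=MT: 1 matching t2 row(s), so 1 row(s) emitted.
- team_id=6, tag=KW: 1 matching t2 row(s), so 1 row(s) emitted.
- team_id=6, tag=MT: no t2 row matches, row kept with t2 columns NULL.
- 6 t2 row(s) had no t1 match → kept, t1 columns NULL.
Total: 2 matched + 10 padded = 12 rows.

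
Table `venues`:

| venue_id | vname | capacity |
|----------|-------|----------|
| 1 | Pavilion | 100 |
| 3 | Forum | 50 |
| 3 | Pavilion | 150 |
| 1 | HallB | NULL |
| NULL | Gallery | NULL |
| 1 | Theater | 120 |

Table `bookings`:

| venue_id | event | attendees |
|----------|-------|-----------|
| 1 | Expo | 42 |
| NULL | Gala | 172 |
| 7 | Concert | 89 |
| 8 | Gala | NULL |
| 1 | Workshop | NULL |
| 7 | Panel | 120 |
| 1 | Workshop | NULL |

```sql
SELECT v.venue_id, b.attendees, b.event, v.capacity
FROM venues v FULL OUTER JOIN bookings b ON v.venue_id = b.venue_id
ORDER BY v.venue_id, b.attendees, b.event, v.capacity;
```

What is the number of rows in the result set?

16

FULL OUTER JOIN keeps every row from both sides; unmatched rows get NULL for the other side's columns.
Matching on v.venue_id = b.venue_id. A NULL in a compared column never satisfies the condition.
- v[0] venue_id=1 → 3 match(es) in b → 3 row(s).
- v[1] venue_id=3 → no match; kept with NULLs on the b side.
- v[2] venue_id=3 → no match; kept with NULLs on the b side.
- v[3] venue_id=1 → 3 match(es) in b → 3 row(s).
- v[4] venue_id=NULL → no match; kept with NULLs on the b side.
- v[5] venue_id=1 → 3 match(es) in b → 3 row(s).
- 4 row(s) from b found no v partner → padded with NULL.
Total: 9 matched + 7 padded = 16 rows.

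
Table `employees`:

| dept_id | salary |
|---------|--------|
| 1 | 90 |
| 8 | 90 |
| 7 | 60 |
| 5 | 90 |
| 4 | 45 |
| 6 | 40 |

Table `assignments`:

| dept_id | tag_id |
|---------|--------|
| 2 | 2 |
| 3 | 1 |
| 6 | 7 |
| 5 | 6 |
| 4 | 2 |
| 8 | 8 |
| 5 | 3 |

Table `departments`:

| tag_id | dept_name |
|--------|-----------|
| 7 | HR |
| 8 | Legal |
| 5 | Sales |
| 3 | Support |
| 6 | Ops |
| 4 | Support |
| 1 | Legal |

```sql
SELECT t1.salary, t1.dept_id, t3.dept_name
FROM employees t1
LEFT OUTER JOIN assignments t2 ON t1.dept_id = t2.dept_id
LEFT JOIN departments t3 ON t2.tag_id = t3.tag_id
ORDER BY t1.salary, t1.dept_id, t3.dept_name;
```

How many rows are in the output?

Step 1 — t1 LEFT JOIN t2 on dept_id → 7 row(s).
Then LEFT JOIN `departments t3` on tag_id: each of those 7 rows is kept; rows whose t2.tag_id has no match in t3 get NULL for t3's columns.
Result: 7 row(s).

7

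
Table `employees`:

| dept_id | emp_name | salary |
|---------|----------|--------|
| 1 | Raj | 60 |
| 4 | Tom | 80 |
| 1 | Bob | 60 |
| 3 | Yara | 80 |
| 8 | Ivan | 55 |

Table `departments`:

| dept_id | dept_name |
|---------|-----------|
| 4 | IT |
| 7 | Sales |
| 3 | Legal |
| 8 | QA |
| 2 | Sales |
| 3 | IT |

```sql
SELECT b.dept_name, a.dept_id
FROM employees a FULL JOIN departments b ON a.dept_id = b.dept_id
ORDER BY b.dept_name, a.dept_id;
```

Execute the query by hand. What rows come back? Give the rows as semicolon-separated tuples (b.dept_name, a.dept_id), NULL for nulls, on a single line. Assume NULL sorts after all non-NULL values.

FULL OUTER JOIN keeps every row from both sides; unmatched rows get NULL for the other side's columns.
Matching on a.dept_id = b.dept_id.
- a[0] dept_id=1 → no match; kept with NULLs on the b side.
- a[1] dept_id=4 → 1 match(es) in b → 1 row(s).
- a[2] dept_id=1 → no match; kept with NULLs on the b side.
- a[3] dept_id=3 → 2 match(es) in b → 2 row(s).
- a[4] dept_id=8 → 1 match(es) in b → 1 row(s).
- 2 row(s) from b found no a partner → padded with NULL.
After projecting and ordering:
b.dept_name | a.dept_id
IT | 3
IT | 4
Legal | 3
QA | 8
Sales | NULL
Sales | NULL
NULL | 1
NULL | 1

(IT, 3); (IT, 4); (Legal, 3); (QA, 8); (Sales, NULL); (Sales, NULL); (NULL, 1); (NULL, 1)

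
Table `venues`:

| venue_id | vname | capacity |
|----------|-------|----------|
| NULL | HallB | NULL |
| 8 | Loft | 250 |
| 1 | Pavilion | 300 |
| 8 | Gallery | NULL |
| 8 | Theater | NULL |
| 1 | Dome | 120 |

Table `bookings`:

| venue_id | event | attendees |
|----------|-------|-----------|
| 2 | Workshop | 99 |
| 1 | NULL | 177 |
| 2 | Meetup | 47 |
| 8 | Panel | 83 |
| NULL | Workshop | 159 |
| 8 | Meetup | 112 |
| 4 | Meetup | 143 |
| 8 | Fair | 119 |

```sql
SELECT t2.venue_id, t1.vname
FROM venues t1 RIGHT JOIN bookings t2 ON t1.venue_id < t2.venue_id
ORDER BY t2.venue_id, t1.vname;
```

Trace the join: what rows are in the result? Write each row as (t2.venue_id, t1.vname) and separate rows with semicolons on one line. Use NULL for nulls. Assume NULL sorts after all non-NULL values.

RIGHT JOIN keeps every row from `bookings`; unmatched rows get NULL for `venues`'s columns.
Matching on t1.venue_id < t2.venue_id. A NULL in a compared column never satisfies the condition.
Matched pairs: 12; unmatched t2 rows kept: 2.

(1, NULL); (2, Dome); (2, Dome); (2, Pavilion); (2, Pavilion); (4, Dome); (4, Pavilion); (8, Dome); (8, Dome); (8, Dome); (8, Pavilion); (8, Pavilion); (8, Pavilion); (NULL, NULL)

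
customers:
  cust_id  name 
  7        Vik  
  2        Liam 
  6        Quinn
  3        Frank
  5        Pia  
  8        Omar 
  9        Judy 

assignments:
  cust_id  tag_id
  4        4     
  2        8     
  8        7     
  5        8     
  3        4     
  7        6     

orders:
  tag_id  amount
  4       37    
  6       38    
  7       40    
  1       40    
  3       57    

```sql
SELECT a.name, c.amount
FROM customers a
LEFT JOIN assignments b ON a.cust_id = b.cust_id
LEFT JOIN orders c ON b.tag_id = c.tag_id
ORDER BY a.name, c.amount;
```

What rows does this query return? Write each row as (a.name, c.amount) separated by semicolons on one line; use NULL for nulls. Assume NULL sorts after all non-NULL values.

(Frank, 37); (Judy, NULL); (Liam, NULL); (Omar, 40); (Pia, NULL); (Quinn, NULL); (Vik, 38)

Evaluate left to right. First `customers a LEFT JOIN assignments b` on cust_id: 7 row(s).
Then LEFT JOIN `orders c` on tag_id: each of those 7 rows is kept; rows whose b.tag_id has no match in c get NULL for c's columns.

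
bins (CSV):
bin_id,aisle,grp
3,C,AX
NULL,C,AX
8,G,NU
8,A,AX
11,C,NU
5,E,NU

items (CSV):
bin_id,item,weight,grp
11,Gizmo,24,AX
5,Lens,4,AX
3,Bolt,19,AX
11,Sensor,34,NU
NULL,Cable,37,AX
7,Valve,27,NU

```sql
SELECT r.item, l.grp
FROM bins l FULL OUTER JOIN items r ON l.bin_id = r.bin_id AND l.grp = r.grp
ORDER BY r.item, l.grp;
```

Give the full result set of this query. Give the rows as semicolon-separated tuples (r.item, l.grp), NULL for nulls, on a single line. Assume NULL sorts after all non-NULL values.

(Bolt, AX); (Cable, NULL); (Gizmo, NULL); (Lens, NULL); (Sensor, NU); (Valve, NULL); (NULL, AX); (NULL, AX); (NULL, NU); (NULL, NU)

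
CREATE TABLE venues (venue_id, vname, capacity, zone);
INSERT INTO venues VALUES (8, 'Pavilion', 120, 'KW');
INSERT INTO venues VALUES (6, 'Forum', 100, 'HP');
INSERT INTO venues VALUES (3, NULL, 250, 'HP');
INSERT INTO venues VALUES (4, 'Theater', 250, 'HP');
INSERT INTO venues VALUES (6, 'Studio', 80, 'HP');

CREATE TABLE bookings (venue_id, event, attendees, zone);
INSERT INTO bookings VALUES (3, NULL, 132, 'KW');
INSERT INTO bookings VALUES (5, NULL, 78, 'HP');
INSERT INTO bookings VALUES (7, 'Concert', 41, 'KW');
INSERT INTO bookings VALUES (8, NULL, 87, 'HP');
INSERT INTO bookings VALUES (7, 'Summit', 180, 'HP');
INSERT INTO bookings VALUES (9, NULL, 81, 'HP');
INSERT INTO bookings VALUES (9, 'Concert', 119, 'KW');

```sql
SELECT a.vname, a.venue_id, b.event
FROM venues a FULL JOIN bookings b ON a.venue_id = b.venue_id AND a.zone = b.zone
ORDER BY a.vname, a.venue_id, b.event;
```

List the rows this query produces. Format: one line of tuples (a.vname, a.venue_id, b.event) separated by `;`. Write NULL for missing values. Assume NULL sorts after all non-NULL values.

FULL OUTER JOIN keeps every row from both sides; unmatched rows get NULL for the other side's columns.
Matching on a.venue_id = b.venue_id AND a.zone = b.zone.
- a (venue_id=8, zone=KW) has no partner → padded with NULL.
- a (venue_id=6, zone=HP) has no partner → padded with NULL.
- a (venue_id=3, zone=HP) has no partner → padded with NULL.
- a (venue_id=4, zone=HP) has no partner → padded with NULL.
- a (venue_id=6, zone=HP) has no partner → padded with NULL.
- 7 row(s) from b found no a partner → padded with NULL.

(Forum, 6, NULL); (Pavilion, 8, NULL); (Studio, 6, NULL); (Theater, 4, NULL); (NULL, 3, NULL); (NULL, NULL, Concert); (NULL, NULL, Concert); (NULL, NULL, Summit); (NULL, NULL, NULL); (NULL, NULL, NULL); (NULL, NULL, NULL); (NULL, NULL, NULL)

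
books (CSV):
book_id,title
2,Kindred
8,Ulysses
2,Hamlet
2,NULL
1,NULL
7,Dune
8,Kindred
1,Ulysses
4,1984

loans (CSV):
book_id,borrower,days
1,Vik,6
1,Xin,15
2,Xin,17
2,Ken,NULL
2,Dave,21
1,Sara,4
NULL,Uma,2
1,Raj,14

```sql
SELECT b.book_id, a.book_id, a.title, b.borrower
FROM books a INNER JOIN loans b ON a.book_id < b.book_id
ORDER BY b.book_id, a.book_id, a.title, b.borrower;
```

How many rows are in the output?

INNER JOIN keeps only pairs where the ON condition holds.
Matching on a.book_id < b.book_id. A NULL in a compared column never satisfies the condition.
- a[0] book_id=2 → no match; dropped.
- a[1] book_id=8 → no match; dropped.
- a[2] book_id=2 → no match; dropped.
- a[3] book_id=2 → no match; dropped.
- a[4] book_id=1 → 3 match(es) in b → 3 row(s).
- a[5] book_id=7 → no match; dropped.
- a[6] book_id=8 → no match; dropped.
- a[7] book_id=1 → 3 match(es) in b → 3 row(s).
- a[8] book_id=4 → no match; dropped.
Total: 6 rows.

6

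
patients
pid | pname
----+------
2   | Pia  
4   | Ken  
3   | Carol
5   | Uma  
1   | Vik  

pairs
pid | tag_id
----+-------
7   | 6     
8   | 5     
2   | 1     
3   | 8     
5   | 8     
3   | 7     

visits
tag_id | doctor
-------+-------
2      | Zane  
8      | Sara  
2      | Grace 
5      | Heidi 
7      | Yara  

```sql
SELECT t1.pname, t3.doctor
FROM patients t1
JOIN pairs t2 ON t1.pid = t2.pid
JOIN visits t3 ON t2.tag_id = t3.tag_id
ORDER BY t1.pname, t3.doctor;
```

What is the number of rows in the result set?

3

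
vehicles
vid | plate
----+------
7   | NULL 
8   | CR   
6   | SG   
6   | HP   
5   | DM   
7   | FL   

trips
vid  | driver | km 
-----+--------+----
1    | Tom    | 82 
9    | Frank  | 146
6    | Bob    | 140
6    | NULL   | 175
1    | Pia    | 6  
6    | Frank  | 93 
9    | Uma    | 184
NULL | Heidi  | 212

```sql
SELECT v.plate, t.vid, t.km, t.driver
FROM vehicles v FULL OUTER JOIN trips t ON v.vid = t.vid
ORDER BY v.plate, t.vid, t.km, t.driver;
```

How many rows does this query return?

FULL OUTER JOIN keeps every row from both sides; unmatched rows get NULL for the other side's columns.
Matching on v.vid = t.vid. A NULL in a compared column never satisfies the condition.
Matched pairs: 6; unmatched v rows kept: 4; unmatched t rows kept: 5.
Total: 6 matched + 9 padded = 15 rows.

15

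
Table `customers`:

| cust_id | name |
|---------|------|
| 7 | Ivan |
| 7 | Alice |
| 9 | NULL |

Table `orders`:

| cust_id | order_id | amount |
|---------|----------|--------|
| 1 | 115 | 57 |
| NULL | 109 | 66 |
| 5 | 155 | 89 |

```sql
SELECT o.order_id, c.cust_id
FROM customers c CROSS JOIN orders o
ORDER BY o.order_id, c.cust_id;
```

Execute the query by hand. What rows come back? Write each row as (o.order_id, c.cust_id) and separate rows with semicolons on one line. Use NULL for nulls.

CROSS JOIN pairs every row of `customers` with every row of `orders`: 3 × 3 = 9 rows.
After projecting and ordering:
o.order_id | c.cust_id
109 | 7
109 | 7
109 | 9
115 | 7
115 | 7
115 | 9
155 | 7
155 | 7
155 | 9

(109, 7); (109, 7); (109, 9); (115, 7); (115, 7); (115, 9); (155, 7); (155, 7); (155, 9)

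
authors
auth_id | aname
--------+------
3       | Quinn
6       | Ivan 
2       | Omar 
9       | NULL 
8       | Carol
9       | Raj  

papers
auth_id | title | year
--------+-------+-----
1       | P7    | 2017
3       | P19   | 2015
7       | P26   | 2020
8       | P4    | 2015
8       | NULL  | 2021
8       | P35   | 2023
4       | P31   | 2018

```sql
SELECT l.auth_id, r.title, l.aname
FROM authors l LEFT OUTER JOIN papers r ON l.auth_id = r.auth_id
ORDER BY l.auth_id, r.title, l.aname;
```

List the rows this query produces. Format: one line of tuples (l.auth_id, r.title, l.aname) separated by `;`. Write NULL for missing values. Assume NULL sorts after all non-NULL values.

LEFT JOIN keeps every row from `authors`; unmatched rows get NULL for `papers`'s columns.
Matching on l.auth_id = r.auth_id.
Matched pairs: 4; unmatched l rows kept: 4.

(2, NULL, Omar); (3, P19, Quinn); (6, NULL, Ivan); (8, P35, Carol); (8, P4, Carol); (8, NULL, Carol); (9, NULL, Raj); (9, NULL, NULL)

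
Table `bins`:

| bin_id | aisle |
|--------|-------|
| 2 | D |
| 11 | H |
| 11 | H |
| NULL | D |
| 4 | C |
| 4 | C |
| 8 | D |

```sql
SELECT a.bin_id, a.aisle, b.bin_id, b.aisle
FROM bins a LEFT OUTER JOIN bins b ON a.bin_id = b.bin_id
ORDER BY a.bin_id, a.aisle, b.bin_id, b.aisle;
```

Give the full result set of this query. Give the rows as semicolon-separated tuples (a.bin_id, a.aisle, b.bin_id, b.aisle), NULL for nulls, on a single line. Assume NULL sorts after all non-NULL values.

(2, D, 2, D); (4, C, 4, C); (4, C, 4, C); (4, C, 4, C); (4, C, 4, C); (8, D, 8, D); (11, H, 11, H); (11, H, 11, H); (11, H, 11, H); (11, H, 11, H); (NULL, D, NULL, NULL)

LEFT JOIN keeps every row from `bins a`; unmatched rows get NULL for `bins b`'s columns.
Matching on a.bin_id = b.bin_id. A NULL in a compared column never satisfies the condition.
- a row (bin_id=2): matches 1 b row(s) → 1 output row(s).
- a row (bin_id=11): matches 2 b row(s) → 2 output row(s).
- a row (bin_id=11): matches 2 b row(s) → 2 output row(s).
- a row (bin_id=NULL): no match → kept, b columns NULL.
- a row (bin_id=4): matches 2 b row(s) → 2 output row(s).
- a row (bin_id=4): matches 2 b row(s) → 2 output row(s).
- a row (bin_id=8): matches 1 b row(s) → 1 output row(s).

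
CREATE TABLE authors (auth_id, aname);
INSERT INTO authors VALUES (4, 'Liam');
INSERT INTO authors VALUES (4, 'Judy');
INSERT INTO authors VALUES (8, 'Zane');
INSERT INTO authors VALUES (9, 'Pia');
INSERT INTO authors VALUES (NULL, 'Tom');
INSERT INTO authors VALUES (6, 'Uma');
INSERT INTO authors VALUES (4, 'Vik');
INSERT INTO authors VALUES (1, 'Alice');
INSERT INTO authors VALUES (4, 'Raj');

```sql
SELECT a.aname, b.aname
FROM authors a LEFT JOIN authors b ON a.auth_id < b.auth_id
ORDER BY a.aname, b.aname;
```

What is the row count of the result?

24

LEFT JOIN keeps every row from `authors a`; unmatched rows get NULL for `authors b`'s columns.
Matching on a.auth_id < b.auth_id. A NULL in a compared column never satisfies the condition.
- a row (auth_id=4): matches 3 b row(s) → 3 output row(s).
- a row (auth_id=4): matches 3 b row(s) → 3 output row(s).
- a row (auth_id=8): matches 1 b row(s) → 1 output row(s).
- a row (auth_id=9): no match → kept, b columns NULL.
- a row (auth_id=NULL): no match → kept, b columns NULL.
- a row (auth_id=6): matches 2 b row(s) → 2 output row(s).
- a row (auth_id=4): matches 3 b row(s) → 3 output row(s).
- a row (auth_id=1): matches 7 b row(s) → 7 output row(s).
- a row (auth_id=4): matches 3 b row(s) → 3 output row(s).
Total: 22 matched + 2 padded = 24 rows.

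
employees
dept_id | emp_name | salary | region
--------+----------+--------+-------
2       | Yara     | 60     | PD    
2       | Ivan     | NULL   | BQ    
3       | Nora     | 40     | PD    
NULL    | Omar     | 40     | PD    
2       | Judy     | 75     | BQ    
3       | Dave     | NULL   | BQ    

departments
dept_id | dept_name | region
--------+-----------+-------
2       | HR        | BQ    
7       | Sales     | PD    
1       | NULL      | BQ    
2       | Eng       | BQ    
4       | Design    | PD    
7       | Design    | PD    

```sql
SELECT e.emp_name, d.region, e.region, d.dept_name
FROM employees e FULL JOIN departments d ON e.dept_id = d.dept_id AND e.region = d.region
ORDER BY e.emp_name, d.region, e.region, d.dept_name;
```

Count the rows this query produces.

12

FULL OUTER JOIN keeps every row from both sides; unmatched rows get NULL for the other side's columns.
Matching on e.dept_id = d.dept_id AND e.region = d.region. A NULL in a compared column never satisfies the condition.
Matched pairs: 4; unmatched e rows kept: 4; unmatched d rows kept: 4.
Total: 4 matched + 8 padded = 12 rows.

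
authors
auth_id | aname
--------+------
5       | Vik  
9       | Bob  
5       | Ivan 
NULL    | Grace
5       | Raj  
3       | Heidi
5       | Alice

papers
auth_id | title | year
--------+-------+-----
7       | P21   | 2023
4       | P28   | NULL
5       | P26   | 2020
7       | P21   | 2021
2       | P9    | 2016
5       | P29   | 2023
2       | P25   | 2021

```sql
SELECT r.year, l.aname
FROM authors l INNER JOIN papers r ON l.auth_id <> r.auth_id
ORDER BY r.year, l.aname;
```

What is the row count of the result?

INNER JOIN keeps only pairs where the ON condition holds.
Matching on l.auth_id <> r.auth_id. A NULL in a compared column never satisfies the condition.
- l row (auth_id=5): matches 5 r row(s) → 5 output row(s).
- l row (auth_id=9): matches 7 r row(s) → 7 output row(s).
- l row (auth_id=5): matches 5 r row(s) → 5 output row(s).
- l row (auth_id=NULL): no match → dropped.
- l row (auth_id=5): matches 5 r row(s) → 5 output row(s).
- l row (auth_id=3): matches 7 r row(s) → 7 output row(s).
- l row (auth_id=5): matches 5 r row(s) → 5 output row(s).
Total: 34 rows.

34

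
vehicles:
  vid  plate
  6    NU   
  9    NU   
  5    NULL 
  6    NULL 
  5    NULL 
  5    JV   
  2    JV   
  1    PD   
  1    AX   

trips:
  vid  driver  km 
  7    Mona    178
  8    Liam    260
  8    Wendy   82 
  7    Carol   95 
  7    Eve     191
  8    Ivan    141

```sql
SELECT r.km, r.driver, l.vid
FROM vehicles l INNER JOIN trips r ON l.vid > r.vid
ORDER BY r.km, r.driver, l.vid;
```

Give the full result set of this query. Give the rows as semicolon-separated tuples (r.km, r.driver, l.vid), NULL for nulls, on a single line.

(82, Wendy, 9); (95, Carol, 9); (141, Ivan, 9); (178, Mona, 9); (191, Eve, 9); (260, Liam, 9)

INNER JOIN keeps only pairs where the ON condition holds.
Matching on l.vid > r.vid.
- l (vid=6) has no partner → excluded.
- l (vid=9) pairs with 6 row(s) of r.
- l (vid=5) has no partner → excluded.
- l (vid=6) has no partner → excluded.
- l (vid=5) has no partner → excluded.
- l (vid=5) has no partner → excluded.
- l (vid=2) has no partner → excluded.
- l (vid=1) has no partner → excluded.
- l (vid=1) has no partner → excluded.
After projecting and ordering:
r.km | r.driver | l.vid
82 | Wendy | 9
95 | Carol | 9
141 | Ivan | 9
178 | Mona | 9
191 | Eve | 9
260 | Liam | 9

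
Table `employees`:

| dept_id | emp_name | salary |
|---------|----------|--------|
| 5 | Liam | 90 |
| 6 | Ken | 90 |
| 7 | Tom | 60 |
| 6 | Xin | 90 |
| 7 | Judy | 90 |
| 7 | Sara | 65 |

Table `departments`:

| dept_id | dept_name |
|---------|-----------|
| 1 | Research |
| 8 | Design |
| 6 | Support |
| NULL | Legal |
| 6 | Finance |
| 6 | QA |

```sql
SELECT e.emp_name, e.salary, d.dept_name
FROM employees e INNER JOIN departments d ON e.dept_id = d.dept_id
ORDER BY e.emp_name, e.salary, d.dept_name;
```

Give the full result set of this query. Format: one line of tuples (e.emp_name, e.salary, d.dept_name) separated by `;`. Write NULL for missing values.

INNER JOIN keeps only pairs where the ON condition holds.
Matching on e.dept_id = d.dept_id. A NULL in a compared column never satisfies the condition.
Matched pairs: 6.

(Ken, 90, Finance); (Ken, 90, QA); (Ken, 90, Support); (Xin, 90, Finance); (Xin, 90, QA); (Xin, 90, Support)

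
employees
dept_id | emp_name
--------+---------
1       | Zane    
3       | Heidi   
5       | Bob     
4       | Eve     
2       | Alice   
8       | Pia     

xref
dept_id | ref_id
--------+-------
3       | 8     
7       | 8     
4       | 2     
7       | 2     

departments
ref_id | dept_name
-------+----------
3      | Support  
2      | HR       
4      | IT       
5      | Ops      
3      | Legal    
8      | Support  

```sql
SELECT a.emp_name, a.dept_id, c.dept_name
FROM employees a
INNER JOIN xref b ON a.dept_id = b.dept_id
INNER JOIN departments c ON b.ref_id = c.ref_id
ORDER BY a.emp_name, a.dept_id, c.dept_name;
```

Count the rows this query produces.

Step 1 — a INNER JOIN b on dept_id → 2 row(s).
Then INNER JOIN `departments c` on ref_id: keep only rows whose b.ref_id appears in c.
Result: 2 row(s).

2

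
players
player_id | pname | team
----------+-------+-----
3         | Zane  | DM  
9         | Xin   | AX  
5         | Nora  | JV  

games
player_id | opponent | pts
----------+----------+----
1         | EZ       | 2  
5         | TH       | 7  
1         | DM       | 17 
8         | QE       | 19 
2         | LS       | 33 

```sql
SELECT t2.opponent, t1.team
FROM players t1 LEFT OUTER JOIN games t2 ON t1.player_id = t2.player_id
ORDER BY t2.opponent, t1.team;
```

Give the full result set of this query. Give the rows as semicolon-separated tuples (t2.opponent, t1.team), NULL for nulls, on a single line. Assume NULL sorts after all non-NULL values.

LEFT JOIN keeps every row from `players`; unmatched rows get NULL for `games`'s columns.
Matching on t1.player_id = t2.player_id.
- t1 row (player_id=3): no match → kept, t2 columns NULL.
- t1 row (player_id=9): no match → kept, t2 columns NULL.
- t1 row (player_id=5): matches 1 t2 row(s) → 1 output row(s).
After projecting and ordering:
t2.opponent | t1.team
TH | JV
NULL | AX
NULL | DM

(TH, JV); (NULL, AX); (NULL, DM)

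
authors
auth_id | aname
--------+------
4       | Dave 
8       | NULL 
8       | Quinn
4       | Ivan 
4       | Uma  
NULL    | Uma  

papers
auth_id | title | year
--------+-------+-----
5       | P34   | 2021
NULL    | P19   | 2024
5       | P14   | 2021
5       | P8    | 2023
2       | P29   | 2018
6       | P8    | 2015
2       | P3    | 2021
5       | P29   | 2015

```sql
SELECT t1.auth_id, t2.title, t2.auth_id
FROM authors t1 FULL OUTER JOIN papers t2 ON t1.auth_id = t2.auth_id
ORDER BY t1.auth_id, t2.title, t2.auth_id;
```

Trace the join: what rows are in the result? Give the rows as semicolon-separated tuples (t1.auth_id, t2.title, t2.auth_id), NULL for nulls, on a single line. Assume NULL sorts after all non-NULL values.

(4, NULL, NULL); (4, NULL, NULL); (4, NULL, NULL); (8, NULL, NULL); (8, NULL, NULL); (NULL, P14, 5); (NULL, P19, NULL); (NULL, P29, 2); (NULL, P29, 5); (NULL, P3, 2); (NULL, P34, 5); (NULL, P8, 5); (NULL, P8, 6); (NULL, NULL, NULL)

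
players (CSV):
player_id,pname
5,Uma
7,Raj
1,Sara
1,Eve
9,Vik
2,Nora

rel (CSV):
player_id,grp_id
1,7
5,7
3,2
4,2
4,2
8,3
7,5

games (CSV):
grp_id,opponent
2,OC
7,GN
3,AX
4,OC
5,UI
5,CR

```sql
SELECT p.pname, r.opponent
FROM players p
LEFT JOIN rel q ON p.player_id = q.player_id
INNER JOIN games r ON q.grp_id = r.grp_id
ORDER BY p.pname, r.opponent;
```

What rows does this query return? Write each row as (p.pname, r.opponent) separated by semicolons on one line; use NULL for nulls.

(Eve, GN); (Raj, CR); (Raj, UI); (Sara, GN); (Uma, GN)

Joins associate left-to-right: players LEFT JOIN rel on player_id gives 6 intermediate row(s).
Then INNER JOIN `games r` on grp_id: keep only rows whose q.grp_id appears in r.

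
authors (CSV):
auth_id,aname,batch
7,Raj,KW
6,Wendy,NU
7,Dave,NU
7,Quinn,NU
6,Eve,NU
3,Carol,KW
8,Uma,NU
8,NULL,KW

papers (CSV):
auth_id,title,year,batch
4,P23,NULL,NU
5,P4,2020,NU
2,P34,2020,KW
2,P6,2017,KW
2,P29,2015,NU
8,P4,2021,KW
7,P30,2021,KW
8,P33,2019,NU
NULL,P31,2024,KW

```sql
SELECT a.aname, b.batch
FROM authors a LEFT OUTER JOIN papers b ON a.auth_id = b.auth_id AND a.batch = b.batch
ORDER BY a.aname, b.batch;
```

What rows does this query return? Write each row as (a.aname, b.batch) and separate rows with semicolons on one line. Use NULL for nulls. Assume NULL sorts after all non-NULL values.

(Carol, NULL); (Dave, NULL); (Eve, NULL); (Quinn, NULL); (Raj, KW); (Uma, NU); (Wendy, NULL); (NULL, KW)

LEFT JOIN keeps every row from `authors`; unmatched rows get NULL for `papers`'s columns.
Matching on a.auth_id = b.auth_id AND a.batch = b.batch. A NULL in a compared column never satisfies the condition.
Matched pairs: 3; unmatched a rows kept: 5.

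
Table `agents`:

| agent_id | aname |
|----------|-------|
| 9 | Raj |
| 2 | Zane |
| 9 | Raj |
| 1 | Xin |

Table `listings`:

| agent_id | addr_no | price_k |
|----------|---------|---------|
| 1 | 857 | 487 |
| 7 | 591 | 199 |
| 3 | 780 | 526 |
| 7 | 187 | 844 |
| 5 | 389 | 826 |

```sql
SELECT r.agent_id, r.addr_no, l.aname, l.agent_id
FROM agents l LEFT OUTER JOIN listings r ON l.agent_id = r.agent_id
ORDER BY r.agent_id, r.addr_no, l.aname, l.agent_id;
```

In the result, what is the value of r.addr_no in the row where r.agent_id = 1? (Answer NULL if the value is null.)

857

LEFT JOIN keeps every row from `agents`; unmatched rows get NULL for `listings`'s columns.
Matching on l.agent_id = r.agent_id.
- l row (agent_id=9): no match → kept, r columns NULL.
- l row (agent_id=2): no match → kept, r columns NULL.
- l row (agent_id=9): no match → kept, r columns NULL.
- l row (agent_id=1): matches 1 r row(s) → 1 output row(s).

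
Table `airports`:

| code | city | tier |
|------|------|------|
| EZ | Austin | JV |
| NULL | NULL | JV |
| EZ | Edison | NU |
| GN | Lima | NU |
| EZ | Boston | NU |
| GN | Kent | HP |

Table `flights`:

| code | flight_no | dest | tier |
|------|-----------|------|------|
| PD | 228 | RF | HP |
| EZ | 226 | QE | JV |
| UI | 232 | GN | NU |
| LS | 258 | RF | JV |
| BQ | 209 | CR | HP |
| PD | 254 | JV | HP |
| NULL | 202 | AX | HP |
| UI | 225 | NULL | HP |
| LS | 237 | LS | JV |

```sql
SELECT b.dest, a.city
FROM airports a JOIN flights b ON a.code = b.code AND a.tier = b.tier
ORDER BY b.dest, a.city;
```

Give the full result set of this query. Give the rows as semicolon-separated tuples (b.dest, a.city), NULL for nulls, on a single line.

INNER JOIN keeps only pairs where the ON condition holds.
Matching on a.code = b.code AND a.tier = b.tier. A NULL in a compared column never satisfies the condition.
- a row (code=EZ, tier=JV): matches 1 b row(s) → 1 output row(s).
- a row (code=NULL, tier=JV): no match → dropped.
- a row (code=EZ, tier=NU): no match → dropped.
- a row (code=GN, tier=NU): no match → dropped.
- a row (code=EZ, tier=NU): no match → dropped.
- a row (code=GN, tier=HP): no match → dropped.
After projecting and ordering:
b.dest | a.city
QE | Austin

(QE, Austin)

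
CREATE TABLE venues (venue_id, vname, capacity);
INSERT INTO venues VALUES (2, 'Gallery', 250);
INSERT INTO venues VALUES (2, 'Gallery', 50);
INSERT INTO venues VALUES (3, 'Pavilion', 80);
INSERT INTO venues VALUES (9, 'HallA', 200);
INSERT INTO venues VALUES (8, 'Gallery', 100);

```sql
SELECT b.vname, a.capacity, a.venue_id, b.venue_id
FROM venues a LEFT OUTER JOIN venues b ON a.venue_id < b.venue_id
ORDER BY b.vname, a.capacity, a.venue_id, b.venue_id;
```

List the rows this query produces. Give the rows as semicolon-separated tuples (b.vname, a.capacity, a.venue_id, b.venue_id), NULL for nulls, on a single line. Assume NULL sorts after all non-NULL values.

LEFT JOIN keeps every row from `venues a`; unmatched rows get NULL for `venues b`'s columns.
Matching on a.venue_id < b.venue_id.
- a (venue_id=2) pairs with 3 row(s) of b.
- a (venue_id=2) pairs with 3 row(s) of b.
- a (venue_id=3) pairs with 2 row(s) of b.
- a (venue_id=9) has no partner → padded with NULL.
- a (venue_id=8) pairs with 1 row(s) of b.
After projecting and ordering:
b.vname | a.capacity | a.venue_id | b.venue_id
Gallery | 50 | 2 | 8
Gallery | 80 | 3 | 8
Gallery | 250 | 2 | 8
HallA | 50 | 2 | 9
HallA | 80 | 3 | 9
HallA | 100 | 8 | 9
HallA | 250 | 2 | 9
Pavilion | 50 | 2 | 3
Pavilion | 250 | 2 | 3
NULL | 200 | 9 | NULL

(Gallery, 50, 2, 8); (Gallery, 80, 3, 8); (Gallery, 250, 2, 8); (HallA, 50, 2, 9); (HallA, 80, 3, 9); (HallA, 100, 8, 9); (HallA, 250, 2, 9); (Pavilion, 50, 2, 3); (Pavilion, 250, 2, 3); (NULL, 200, 9, NULL)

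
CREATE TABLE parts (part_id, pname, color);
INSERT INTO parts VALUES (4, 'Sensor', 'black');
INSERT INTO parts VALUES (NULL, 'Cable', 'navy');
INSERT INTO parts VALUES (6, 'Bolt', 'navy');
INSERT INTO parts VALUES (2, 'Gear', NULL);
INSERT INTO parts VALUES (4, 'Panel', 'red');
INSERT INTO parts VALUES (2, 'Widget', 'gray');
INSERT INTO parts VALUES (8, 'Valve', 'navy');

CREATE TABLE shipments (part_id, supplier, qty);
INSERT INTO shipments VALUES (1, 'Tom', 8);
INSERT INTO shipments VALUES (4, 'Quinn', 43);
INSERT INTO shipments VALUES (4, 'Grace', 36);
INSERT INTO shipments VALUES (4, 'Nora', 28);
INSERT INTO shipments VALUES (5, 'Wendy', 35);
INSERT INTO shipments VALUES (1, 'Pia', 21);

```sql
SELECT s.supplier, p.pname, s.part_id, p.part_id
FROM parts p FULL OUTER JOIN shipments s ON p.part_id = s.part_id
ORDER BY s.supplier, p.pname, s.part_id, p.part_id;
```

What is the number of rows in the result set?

14

FULL OUTER JOIN keeps every row from both sides; unmatched rows get NULL for the other side's columns.
Matching on p.part_id = s.part_id. A NULL in a compared column never satisfies the condition.
- p row (part_id=4): matches 3 s row(s) → 3 output row(s).
- p row (part_id=NULL): no match → kept, s columns NULL.
- p row (part_id=6): no match → kept, s columns NULL.
- p row (part_id=2): no match → kept, s columns NULL.
- p row (part_id=4): matches 3 s row(s) → 3 output row(s).
- p row (part_id=2): no match → kept, s columns NULL.
- p row (part_id=8): no match → kept, s columns NULL.
- plus 3 unmatched s row(s), each kept with NULL p columns.
Total: 6 matched + 8 padded = 14 rows.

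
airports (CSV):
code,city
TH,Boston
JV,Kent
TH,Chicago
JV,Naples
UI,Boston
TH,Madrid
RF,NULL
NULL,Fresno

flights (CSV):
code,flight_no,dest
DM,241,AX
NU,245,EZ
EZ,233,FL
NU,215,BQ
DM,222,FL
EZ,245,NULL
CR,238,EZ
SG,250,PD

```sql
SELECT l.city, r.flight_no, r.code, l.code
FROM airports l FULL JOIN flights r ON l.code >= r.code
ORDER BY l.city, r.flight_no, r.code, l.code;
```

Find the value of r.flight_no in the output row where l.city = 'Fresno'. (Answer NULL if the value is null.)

FULL OUTER JOIN keeps every row from both sides; unmatched rows get NULL for the other side's columns.
Matching on l.code >= r.code. A NULL in a compared column never satisfies the condition.
- l[0] code=TH → 8 match(es) in r → 8 row(s).
- l[1] code=JV → 5 match(es) in r → 5 row(s).
- l[2] code=TH → 8 match(es) in r → 8 row(s).
- l[3] code=JV → 5 match(es) in r → 5 row(s).
- l[4] code=UI → 8 match(es) in r → 8 row(s).
- l[5] code=TH → 8 match(es) in r → 8 row(s).
- l[6] code=RF → 7 match(es) in r → 7 row(s).
- l[7] code=NULL → no match; kept with NULLs on the r side.

NULL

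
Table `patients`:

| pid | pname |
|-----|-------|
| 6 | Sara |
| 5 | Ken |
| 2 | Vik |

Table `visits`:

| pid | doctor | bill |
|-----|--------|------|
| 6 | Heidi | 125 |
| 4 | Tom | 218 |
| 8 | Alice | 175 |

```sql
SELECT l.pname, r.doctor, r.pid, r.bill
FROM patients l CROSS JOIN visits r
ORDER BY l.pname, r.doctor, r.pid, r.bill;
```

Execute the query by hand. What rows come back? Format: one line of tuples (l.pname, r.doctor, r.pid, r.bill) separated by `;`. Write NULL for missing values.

(Ken, Alice, 8, 175); (Ken, Heidi, 6, 125); (Ken, Tom, 4, 218); (Sara, Alice, 8, 175); (Sara, Heidi, 6, 125); (Sara, Tom, 4, 218); (Vik, Alice, 8, 175); (Vik, Heidi, 6, 125); (Vik, Tom, 4, 218)

CROSS JOIN pairs every row of `patients` with every row of `visits`: 3 × 3 = 9 rows.
After projecting and ordering:
l.pname | r.doctor | r.pid | r.bill
Ken | Alice | 8 | 175
Ken | Heidi | 6 | 125
Ken | Tom | 4 | 218
Sara | Alice | 8 | 175
Sara | Heidi | 6 | 125
Sara | Tom | 4 | 218
Vik | Alice | 8 | 175
Vik | Heidi | 6 | 125
Vik | Tom | 4 | 218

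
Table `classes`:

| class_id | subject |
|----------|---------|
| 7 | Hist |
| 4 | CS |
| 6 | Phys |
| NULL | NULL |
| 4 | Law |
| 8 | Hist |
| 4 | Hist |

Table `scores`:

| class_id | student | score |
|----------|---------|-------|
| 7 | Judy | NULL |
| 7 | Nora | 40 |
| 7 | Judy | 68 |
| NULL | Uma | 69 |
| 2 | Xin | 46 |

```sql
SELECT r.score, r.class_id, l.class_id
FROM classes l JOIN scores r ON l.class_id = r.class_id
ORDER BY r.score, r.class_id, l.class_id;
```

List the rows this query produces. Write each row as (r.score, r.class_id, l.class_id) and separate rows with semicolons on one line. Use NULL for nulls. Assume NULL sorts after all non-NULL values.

INNER JOIN keeps only pairs where the ON condition holds.
Matching on l.class_id = r.class_id. A NULL in a compared column never satisfies the condition.
- class_id=7: 3 matching r row(s), so 3 row(s) emitted.
- class_id=4: no matching r row, dropped.
- class_id=6: no matching r row, dropped.
- class_id=NULL: no matching r row, dropped.
- class_id=4: no matching r row, dropped.
- class_id=8: no matching r row, dropped.
- class_id=4: no matching r row, dropped.
After projecting and ordering:
r.score | r.class_id | l.class_id
40 | 7 | 7
68 | 7 | 7
NULL | 7 | 7

(40, 7, 7); (68, 7, 7); (NULL, 7, 7)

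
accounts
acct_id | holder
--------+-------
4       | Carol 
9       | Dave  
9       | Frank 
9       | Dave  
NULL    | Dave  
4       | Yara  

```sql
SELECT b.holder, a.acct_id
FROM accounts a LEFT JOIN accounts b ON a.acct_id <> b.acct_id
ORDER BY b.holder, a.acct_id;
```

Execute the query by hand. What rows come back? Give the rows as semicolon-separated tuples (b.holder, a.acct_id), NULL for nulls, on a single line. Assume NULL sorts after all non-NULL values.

(Carol, 9); (Carol, 9); (Carol, 9); (Dave, 4); (Dave, 4); (Dave, 4); (Dave, 4); (Frank, 4); (Frank, 4); (Yara, 9); (Yara, 9); (Yara, 9); (NULL, NULL)

LEFT JOIN keeps every row from `accounts a`; unmatched rows get NULL for `accounts b`'s columns.
Matching on a.acct_id <> b.acct_id. A NULL in a compared column never satisfies the condition.
- acct_id=4: 3 matching b row(s), so 3 row(s) emitted.
- acct_id=9: 2 matching b row(s), so 2 row(s) emitted.
- acct_id=9: 2 matching b row(s), so 2 row(s) emitted.
- acct_id=9: 2 matching b row(s), so 2 row(s) emitted.
- acct_id=NULL: no b row matches, row kept with b columns NULL.
- acct_id=4: 3 matching b row(s), so 3 row(s) emitted.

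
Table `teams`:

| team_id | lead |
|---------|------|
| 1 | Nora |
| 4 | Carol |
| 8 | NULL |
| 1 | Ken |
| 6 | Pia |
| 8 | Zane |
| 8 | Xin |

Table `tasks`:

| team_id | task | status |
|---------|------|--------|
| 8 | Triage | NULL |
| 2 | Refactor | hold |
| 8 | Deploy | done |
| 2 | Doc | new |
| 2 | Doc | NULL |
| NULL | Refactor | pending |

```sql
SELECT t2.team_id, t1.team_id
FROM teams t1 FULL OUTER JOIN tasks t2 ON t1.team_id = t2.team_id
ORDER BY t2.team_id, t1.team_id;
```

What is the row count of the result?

FULL OUTER JOIN keeps every row from both sides; unmatched rows get NULL for the other side's columns.
Matching on t1.team_id = t2.team_id. A NULL in a compared column never satisfies the condition.
- t1[0] team_id=1 → no match; kept with NULLs on the t2 side.
- t1[1] team_id=4 → no match; kept with NULLs on the t2 side.
- t1[2] team_id=8 → 2 match(es) in t2 → 2 row(s).
- t1[3] team_id=1 → no match; kept with NULLs on the t2 side.
- t1[4] team_id=6 → no match; kept with NULLs on the t2 side.
- t1[5] team_id=8 → 2 match(es) in t2 → 2 row(s).
- t1[6] team_id=8 → 2 match(es) in t2 → 2 row(s).
- 4 t2 row(s) had no t1 match → kept, t1 columns NULL.
Total: 6 matched + 8 padded = 14 rows.

14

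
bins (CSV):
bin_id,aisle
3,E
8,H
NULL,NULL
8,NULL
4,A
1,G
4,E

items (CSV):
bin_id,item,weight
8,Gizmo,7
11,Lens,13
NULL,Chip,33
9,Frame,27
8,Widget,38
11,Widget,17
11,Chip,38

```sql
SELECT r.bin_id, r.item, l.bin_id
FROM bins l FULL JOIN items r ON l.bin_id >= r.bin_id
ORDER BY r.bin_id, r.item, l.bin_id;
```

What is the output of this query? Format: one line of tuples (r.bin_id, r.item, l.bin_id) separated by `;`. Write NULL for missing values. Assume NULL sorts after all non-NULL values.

(8, Gizmo, 8); (8, Gizmo, 8); (8, Widget, 8); (8, Widget, 8); (9, Frame, NULL); (11, Chip, NULL); (11, Lens, NULL); (11, Widget, NULL); (NULL, Chip, NULL); (NULL, NULL, 1); (NULL, NULL, 3); (NULL, NULL, 4); (NULL, NULL, 4); (NULL, NULL, NULL)

FULL OUTER JOIN keeps every row from both sides; unmatched rows get NULL for the other side's columns.
Matching on l.bin_id >= r.bin_id. A NULL in a compared column never satisfies the condition.
Matched pairs: 4; unmatched l rows kept: 5; unmatched r rows kept: 5.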